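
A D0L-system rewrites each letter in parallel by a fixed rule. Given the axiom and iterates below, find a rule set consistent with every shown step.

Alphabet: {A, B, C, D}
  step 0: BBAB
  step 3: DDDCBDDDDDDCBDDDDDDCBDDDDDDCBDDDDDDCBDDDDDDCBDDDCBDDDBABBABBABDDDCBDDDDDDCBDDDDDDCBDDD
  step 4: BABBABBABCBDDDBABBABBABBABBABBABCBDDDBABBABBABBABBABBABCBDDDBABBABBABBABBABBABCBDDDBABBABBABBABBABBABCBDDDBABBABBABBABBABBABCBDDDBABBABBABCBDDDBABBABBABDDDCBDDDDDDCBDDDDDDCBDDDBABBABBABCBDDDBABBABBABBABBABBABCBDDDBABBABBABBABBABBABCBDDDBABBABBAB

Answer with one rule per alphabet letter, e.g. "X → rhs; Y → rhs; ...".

A->CB, B->DDD, C->CB, D->BAB

  step 3 ⇒ step 4: DDDCBDDDDDDCBDDDDDDCBDDDDDDCBDDDDDDCBDDDDDDCBDDDCBDDDBABBABBABDDDCBDDDDDDCBDDDDDDCBDDD ⇒ BAB·BAB·BAB·CB·DDD·BAB·BAB·BAB·BAB·BAB·BAB·CB·DDD·BAB·BAB·BAB·BAB·BAB·BAB·CB·DDD·BAB·BAB·BAB·BAB·BAB·BAB·CB·DDD·BAB·BAB·BAB·BAB·BAB·BAB·CB·DDD·BAB·BAB·BAB·BAB·BAB·BAB·CB·DDD·BAB·BAB·BAB·CB·DDD·BAB·BAB·BAB·DDD·CB·DDD·DDD·CB·DDD·DDD·CB·DDD·BAB·BAB·BAB·CB·DDD·BAB·BAB·BAB·BAB·BAB·BAB·CB·DDD·BAB·BAB·BAB·BAB·BAB·BAB·CB·DDD·BAB·BAB·BAB
    A ↦ CB
    B ↦ DDD
    C ↦ CB
    D ↦ BAB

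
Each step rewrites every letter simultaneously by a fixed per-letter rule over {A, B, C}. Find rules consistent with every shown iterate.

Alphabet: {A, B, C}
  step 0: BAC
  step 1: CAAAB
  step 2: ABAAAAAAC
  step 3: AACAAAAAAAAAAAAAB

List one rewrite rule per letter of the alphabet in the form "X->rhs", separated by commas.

A->AA, B->C, C->AB

  step 2 ⇒ step 3: ABAAAAAAC ⇒ AA·C·AA·AA·AA·AA·AA·AA·AB
    A ↦ AA
    B ↦ C
    C ↦ AB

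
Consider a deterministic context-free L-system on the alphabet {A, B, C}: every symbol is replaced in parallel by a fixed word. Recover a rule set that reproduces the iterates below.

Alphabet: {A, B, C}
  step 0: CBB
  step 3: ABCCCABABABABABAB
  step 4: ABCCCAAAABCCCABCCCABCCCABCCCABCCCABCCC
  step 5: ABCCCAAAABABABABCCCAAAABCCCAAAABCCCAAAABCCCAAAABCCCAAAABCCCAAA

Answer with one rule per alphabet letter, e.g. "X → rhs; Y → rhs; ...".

A->AB, B->CCC, C->A

  step 4 ⇒ step 5: ABCCCAAAABCCCABCCCABCCCABCCCABCCCABCCC ⇒ AB·CCC·A·A·A·AB·AB·AB·AB·CCC·A·A·A·AB·CCC·A·A·A·AB·CCC·A·A·A·AB·CCC·A·A·A·AB·CCC·A·A·A·AB·CCC·A·A·A
    A ↦ AB
    B ↦ CCC
    C ↦ A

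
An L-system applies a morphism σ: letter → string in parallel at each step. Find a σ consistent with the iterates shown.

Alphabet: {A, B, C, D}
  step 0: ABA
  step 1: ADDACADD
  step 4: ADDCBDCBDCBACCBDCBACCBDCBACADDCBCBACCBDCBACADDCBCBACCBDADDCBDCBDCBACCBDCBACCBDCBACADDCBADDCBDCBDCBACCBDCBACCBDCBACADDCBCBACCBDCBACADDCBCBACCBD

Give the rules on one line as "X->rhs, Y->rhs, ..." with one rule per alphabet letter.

A->ADD, B->AC, C->CB, D->CBD

  step 0 ⇒ step 1: ABA ⇒ ADD·AC·ADD
    A ↦ ADD
    B ↦ AC
    C ↦ CB  (constrained at step 1)
    D ↦ CBD  (constrained at step 1)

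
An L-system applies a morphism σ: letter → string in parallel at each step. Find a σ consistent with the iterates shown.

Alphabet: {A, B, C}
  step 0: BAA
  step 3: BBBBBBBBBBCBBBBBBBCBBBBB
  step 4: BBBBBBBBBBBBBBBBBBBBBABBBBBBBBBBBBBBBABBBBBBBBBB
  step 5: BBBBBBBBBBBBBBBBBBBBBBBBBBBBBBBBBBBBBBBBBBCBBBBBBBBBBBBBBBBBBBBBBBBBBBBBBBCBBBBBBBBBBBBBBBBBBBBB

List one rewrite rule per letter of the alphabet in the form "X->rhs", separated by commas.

A->CB, B->BB, C->BA

  step 4 ⇒ step 5: BBBBBBBBBBBBBBBBBBBBBABBBBBBBBBBBBBBBABBBBBBBBBB ⇒ BB·BB·BB·BB·BB·BB·BB·BB·BB·BB·BB·BB·BB·BB·BB·BB·BB·BB·BB·BB·BB·CB·BB·BB·BB·BB·BB·BB·BB·BB·BB·BB·BB·BB·BB·BB·BB·CB·BB·BB·BB·BB·BB·BB·BB·BB·BB·BB
    A ↦ CB
    B ↦ BB
  step 3 ⇒ step 4: BBBBBBBBBBCBBBBBBBCBBBBB ⇒ BB·BB·BB·BB·BB·BB·BB·BB·BB·BB·BA·BB·BB·BB·BB·BB·BB·BB·BA·BB·BB·BB·BB·BB
    C ↦ BA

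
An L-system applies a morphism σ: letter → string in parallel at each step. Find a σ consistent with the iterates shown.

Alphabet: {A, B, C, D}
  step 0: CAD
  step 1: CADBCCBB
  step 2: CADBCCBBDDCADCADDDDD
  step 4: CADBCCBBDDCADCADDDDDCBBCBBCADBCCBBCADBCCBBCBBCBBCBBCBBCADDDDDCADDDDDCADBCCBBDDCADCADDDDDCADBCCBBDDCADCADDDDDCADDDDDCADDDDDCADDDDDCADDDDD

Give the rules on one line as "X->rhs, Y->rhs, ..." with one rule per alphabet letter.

  step 1 ⇒ step 2: CADBCCBB ⇒ CAD·BC·CBB·DD·CAD·CAD·DD·DD
    A ↦ BC
    B ↦ DD
    C ↦ CAD
    D ↦ CBB

A->BC, B->DD, C->CAD, D->CBB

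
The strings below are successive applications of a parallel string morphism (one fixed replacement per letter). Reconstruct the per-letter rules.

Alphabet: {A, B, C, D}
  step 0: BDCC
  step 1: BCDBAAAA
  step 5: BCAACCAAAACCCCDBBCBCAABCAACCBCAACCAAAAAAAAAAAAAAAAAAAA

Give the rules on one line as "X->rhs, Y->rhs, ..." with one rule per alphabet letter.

  step 0 ⇒ step 1: BDCC ⇒ BC·DB·AA·AA
    B ↦ BC
    C ↦ AA
    D ↦ DB
    A ↦ C  (constrained at step 1)

A->C, B->BC, C->AA, D->DB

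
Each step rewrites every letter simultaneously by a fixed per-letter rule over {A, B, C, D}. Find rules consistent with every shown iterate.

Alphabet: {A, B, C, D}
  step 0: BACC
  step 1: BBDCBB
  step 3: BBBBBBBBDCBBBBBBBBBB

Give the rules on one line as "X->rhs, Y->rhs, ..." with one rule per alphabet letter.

A->DC, B->BB, C->B, D->A

  step 0 ⇒ step 1: BACC ⇒ BB·DC·B·B
    A ↦ DC
    B ↦ BB
    C ↦ B
    D ↦ A  (constrained at step 1)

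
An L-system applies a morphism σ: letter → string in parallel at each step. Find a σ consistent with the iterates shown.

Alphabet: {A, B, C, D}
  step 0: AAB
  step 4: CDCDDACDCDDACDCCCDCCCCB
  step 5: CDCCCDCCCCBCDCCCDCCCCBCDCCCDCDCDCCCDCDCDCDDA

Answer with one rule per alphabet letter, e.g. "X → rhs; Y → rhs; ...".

  step 4 ⇒ step 5: CDCDDACDCDDACDCCCDCCCCB ⇒ CD·CC·CD·CC·CC·B·CD·CC·CD·CC·CC·B·CD·CC·CD·CD·CD·CC·CD·CD·CD·CD·DA
    A ↦ B
    B ↦ DA
    C ↦ CD
    D ↦ CC

A->B, B->DA, C->CD, D->CC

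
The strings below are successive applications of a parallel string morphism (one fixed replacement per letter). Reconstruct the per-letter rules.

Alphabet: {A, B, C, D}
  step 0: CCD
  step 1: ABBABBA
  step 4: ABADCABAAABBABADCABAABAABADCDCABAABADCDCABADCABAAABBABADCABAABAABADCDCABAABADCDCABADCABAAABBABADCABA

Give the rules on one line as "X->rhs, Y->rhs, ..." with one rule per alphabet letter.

  step 0 ⇒ step 1: CCD ⇒ ABB·ABB·A
    C ↦ ABB
    D ↦ A
    A ↦ ABA  (constrained at step 1)
    B ↦ DC  (constrained at step 1)

A->ABA, B->DC, C->ABB, D->A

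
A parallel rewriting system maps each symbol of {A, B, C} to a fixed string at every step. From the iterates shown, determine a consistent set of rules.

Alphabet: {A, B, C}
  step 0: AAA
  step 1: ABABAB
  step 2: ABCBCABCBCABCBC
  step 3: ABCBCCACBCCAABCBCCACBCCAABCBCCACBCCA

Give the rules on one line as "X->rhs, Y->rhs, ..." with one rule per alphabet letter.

A->AB, B->CBC, C->CA

  step 2 ⇒ step 3: ABCBCABCBCABCBC ⇒ AB·CBC·CA·CBC·CA·AB·CBC·CA·CBC·CA·AB·CBC·CA·CBC·CA
    A ↦ AB
    B ↦ CBC
    C ↦ CA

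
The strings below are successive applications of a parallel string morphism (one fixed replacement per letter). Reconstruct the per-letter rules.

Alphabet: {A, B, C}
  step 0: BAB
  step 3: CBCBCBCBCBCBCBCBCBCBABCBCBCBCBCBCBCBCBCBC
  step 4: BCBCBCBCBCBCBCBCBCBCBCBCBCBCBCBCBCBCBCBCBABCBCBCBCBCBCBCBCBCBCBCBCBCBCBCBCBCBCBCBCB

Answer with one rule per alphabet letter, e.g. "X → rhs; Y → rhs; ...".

  step 3 ⇒ step 4: CBCBCBCBCBCBCBCBCBCBABCBCBCBCBCBCBCBCBCBC ⇒ B·CBC·B·CBC·B·CBC·B·CBC·B·CBC·B·CBC·B·CBC·B·CBC·B·CBC·B·CBC·BAB·CBC·B·CBC·B·CBC·B·CBC·B·CBC·B·CBC·B·CBC·B·CBC·B·CBC·B·CBC·B
    A ↦ BAB
    B ↦ CBC
    C ↦ B

A->BAB, B->CBC, C->B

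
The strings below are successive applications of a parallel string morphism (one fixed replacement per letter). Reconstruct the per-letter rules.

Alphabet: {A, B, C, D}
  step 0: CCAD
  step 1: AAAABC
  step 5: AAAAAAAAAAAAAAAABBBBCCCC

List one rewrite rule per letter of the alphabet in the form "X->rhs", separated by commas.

A->B, B->DD, C->AA, D->C

  step 0 ⇒ step 1: CCAD ⇒ AA·AA·B·C
    A ↦ B
    C ↦ AA
    D ↦ C
    B ↦ DD  (constrained at step 1)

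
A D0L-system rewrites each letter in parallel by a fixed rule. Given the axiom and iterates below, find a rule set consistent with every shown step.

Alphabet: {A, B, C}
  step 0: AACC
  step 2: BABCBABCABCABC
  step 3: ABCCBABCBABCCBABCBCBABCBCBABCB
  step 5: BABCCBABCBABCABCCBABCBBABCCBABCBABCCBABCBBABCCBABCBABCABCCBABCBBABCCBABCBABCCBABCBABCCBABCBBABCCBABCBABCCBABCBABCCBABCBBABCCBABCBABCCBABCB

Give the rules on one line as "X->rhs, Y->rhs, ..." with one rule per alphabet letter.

  step 2 ⇒ step 3: BABCBABCABCABC ⇒ ABC·CB·ABC·B·ABC·CB·ABC·B·CB·ABC·B·CB·ABC·B
    A ↦ CB
    B ↦ ABC
    C ↦ B

A->CB, B->ABC, C->B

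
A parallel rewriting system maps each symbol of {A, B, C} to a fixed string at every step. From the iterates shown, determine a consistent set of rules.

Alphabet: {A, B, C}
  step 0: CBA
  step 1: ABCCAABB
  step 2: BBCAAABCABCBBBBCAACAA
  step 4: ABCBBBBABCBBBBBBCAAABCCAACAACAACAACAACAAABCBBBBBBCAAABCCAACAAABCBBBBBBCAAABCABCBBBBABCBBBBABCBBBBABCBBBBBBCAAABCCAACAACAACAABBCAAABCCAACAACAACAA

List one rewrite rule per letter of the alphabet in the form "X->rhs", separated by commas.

A->BB, B->CAA, C->ABC

  step 1 ⇒ step 2: ABCCAABB ⇒ BB·CAA·ABC·ABC·BB·BB·CAA·CAA
    A ↦ BB
    B ↦ CAA
    C ↦ ABC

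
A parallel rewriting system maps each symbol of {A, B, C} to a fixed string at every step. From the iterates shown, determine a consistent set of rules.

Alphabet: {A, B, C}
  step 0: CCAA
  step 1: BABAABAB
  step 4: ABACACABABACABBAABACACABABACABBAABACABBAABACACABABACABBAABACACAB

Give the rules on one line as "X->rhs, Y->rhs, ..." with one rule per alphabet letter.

  step 0 ⇒ step 1: CCAA ⇒ BA·BA·AB·AB
    A ↦ AB
    C ↦ BA
    B ↦ AC  (constrained at step 1)

A->AB, B->AC, C->BA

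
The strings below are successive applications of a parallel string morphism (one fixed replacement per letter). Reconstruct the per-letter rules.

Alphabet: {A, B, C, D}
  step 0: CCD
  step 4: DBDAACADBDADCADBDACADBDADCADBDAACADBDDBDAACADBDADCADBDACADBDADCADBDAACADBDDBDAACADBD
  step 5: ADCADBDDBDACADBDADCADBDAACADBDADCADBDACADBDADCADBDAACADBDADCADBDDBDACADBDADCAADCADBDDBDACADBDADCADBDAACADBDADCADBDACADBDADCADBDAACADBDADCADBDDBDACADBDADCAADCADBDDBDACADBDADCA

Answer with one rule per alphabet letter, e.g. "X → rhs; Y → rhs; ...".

A->DBD, B->DC, C->ACA, D->A

  step 4 ⇒ step 5: DBDAACADBDADCADBDACADBDADCADBDAACADBDDBDAACADBDADCADBDACADBDADCADBDAACADBDDBDAACADBD ⇒ A·DC·A·DBD·DBD·ACA·DBD·A·DC·A·DBD·A·ACA·DBD·A·DC·A·DBD·ACA·DBD·A·DC·A·DBD·A·ACA·DBD·A·DC·A·DBD·DBD·ACA·DBD·A·DC·A·A·DC·A·DBD·DBD·ACA·DBD·A·DC·A·DBD·A·ACA·DBD·A·DC·A·DBD·ACA·DBD·A·DC·A·DBD·A·ACA·DBD·A·DC·A·DBD·DBD·ACA·DBD·A·DC·A·A·DC·A·DBD·DBD·ACA·DBD·A·DC·A
    A ↦ DBD
    B ↦ DC
    C ↦ ACA
    D ↦ A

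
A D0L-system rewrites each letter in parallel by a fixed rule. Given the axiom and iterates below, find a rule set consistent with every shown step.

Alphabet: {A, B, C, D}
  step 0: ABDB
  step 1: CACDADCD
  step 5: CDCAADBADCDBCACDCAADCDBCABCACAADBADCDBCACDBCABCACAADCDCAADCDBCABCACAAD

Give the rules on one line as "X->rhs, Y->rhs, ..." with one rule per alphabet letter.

  step 0 ⇒ step 1: ABDB ⇒ CA·CD·AD·CD
    A ↦ CA
    B ↦ CD
    D ↦ AD
    C ↦ B  (constrained at step 1)

A->CA, B->CD, C->B, D->AD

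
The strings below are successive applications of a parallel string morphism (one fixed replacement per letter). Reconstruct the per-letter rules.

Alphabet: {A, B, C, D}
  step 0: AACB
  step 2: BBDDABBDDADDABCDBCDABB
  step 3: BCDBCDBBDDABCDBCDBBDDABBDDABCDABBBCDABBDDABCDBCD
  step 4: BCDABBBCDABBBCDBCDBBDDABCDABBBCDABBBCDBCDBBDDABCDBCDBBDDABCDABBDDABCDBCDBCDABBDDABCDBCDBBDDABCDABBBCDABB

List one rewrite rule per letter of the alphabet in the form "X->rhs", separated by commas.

A->DDA, B->BCD, C->AB, D->B

  step 3 ⇒ step 4: BCDBCDBBDDABCDBCDBBDDABBDDABCDABBBCDABBDDABCDBCD ⇒ BCD·AB·B·BCD·AB·B·BCD·BCD·B·B·DDA·BCD·AB·B·BCD·AB·B·BCD·BCD·B·B·DDA·BCD·BCD·B·B·DDA·BCD·AB·B·DDA·BCD·BCD·BCD·AB·B·DDA·BCD·BCD·B·B·DDA·BCD·AB·B·BCD·AB·B
    A ↦ DDA
    B ↦ BCD
    C ↦ AB
    D ↦ B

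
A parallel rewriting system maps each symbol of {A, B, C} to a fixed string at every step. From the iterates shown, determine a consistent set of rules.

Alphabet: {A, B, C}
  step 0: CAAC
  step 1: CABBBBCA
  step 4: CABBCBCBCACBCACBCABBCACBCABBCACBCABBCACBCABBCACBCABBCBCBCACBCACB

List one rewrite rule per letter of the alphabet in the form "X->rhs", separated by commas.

  step 0 ⇒ step 1: CAAC ⇒ CA·BB·BB·CA
    A ↦ BB
    C ↦ CA
    B ↦ CB  (constrained at step 1)

A->BB, B->CB, C->CA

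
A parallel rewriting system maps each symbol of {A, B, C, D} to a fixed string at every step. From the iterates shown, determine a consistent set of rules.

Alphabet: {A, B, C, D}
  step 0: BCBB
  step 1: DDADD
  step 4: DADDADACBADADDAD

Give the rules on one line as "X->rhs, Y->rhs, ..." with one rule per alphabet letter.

  step 0 ⇒ step 1: BCBB ⇒ D·DA·D·D
    B ↦ D
    C ↦ DA
    A ↦ CB  (constrained at step 1)
    D ↦ A  (constrained at step 1)

A->CB, B->D, C->DA, D->A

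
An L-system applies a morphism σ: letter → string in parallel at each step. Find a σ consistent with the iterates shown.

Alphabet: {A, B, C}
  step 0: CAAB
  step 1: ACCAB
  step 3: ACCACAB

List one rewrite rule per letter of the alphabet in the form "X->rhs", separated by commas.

A->C, B->AB, C->A

  step 0 ⇒ step 1: CAAB ⇒ A·C·C·AB
    A ↦ C
    B ↦ AB
    C ↦ A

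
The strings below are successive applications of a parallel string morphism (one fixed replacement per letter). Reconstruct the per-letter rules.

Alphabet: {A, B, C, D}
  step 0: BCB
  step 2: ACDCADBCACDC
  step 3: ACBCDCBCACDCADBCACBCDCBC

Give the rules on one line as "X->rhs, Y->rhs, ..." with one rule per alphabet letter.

  step 2 ⇒ step 3: ACDCADBCACDC ⇒ AC·BC·DC·BC·AC·DC·AD·BC·AC·BC·DC·BC
    A ↦ AC
    B ↦ AD
    C ↦ BC
    D ↦ DC

A->AC, B->AD, C->BC, D->DC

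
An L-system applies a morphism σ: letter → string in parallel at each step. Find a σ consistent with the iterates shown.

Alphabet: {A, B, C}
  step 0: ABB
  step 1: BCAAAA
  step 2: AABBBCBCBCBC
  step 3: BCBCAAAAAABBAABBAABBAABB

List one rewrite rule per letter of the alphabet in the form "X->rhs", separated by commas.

  step 2 ⇒ step 3: AABBBCBCBCBC ⇒ BC·BC·AA·AA·AA·BB·AA·BB·AA·BB·AA·BB
    A ↦ BC
    B ↦ AA
    C ↦ BB

A->BC, B->AA, C->BB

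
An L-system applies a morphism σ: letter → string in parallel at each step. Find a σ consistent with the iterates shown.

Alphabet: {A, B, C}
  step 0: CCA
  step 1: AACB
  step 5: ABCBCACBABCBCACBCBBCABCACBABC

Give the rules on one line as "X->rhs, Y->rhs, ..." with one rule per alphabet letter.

  step 0 ⇒ step 1: CCA ⇒ A·A·CB
    A ↦ CB
    C ↦ A
    B ↦ BC  (constrained at step 1)

A->CB, B->BC, C->A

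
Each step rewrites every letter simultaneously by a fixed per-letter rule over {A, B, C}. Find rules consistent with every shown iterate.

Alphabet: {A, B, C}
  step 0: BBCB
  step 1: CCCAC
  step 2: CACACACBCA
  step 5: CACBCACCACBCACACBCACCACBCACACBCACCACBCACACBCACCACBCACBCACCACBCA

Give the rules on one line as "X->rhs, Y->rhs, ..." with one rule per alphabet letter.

A->CB, B->C, C->CA

  step 1 ⇒ step 2: CCCAC ⇒ CA·CA·CA·CB·CA
    A ↦ CB
    C ↦ CA
  step 0 ⇒ step 1: BBCB ⇒ C·C·CA·C
    B ↦ C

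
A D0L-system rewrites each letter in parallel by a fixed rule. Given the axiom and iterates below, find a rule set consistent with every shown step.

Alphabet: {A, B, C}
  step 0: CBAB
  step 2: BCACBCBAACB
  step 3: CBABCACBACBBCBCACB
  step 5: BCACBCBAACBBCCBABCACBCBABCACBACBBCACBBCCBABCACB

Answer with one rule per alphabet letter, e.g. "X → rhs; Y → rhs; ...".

  step 2 ⇒ step 3: BCACBCBAACB ⇒ CB·A·BC·A·CB·A·CB·BC·BC·A·CB
    A ↦ BC
    B ↦ CB
    C ↦ A

A->BC, B->CB, C->A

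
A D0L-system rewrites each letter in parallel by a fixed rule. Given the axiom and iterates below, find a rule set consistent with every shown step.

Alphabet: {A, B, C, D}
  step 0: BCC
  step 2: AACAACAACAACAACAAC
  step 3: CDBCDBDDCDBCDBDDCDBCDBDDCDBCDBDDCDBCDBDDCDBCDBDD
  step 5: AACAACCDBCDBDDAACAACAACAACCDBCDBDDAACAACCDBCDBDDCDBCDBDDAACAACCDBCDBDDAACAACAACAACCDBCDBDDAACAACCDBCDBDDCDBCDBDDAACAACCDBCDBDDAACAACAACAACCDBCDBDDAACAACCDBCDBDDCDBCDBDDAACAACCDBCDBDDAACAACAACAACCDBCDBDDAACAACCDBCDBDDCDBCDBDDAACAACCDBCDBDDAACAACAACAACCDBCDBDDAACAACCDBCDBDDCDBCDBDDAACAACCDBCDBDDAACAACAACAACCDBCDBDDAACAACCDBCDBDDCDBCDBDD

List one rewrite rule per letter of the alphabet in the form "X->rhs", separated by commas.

  step 2 ⇒ step 3: AACAACAACAACAACAAC ⇒ CDB·CDB·DD·CDB·CDB·DD·CDB·CDB·DD·CDB·CDB·DD·CDB·CDB·DD·CDB·CDB·DD
    A ↦ CDB
    C ↦ DD
    B ↦ DD  (constrained at step 0)
    D ↦ AAC  (constrained at step 3)

A->CDB, B->DD, C->DD, D->AAC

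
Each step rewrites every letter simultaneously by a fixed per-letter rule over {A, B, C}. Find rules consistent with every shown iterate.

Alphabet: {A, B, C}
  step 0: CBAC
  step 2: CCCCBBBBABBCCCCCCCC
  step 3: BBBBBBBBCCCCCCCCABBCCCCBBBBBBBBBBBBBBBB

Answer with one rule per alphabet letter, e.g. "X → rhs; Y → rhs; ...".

  step 2 ⇒ step 3: CCCCBBBBABBCCCCCCCC ⇒ BB·BB·BB·BB·CC·CC·CC·CC·ABB·CC·CC·BB·BB·BB·BB·BB·BB·BB·BB
    A ↦ ABB
    B ↦ CC
    C ↦ BB

A->ABB, B->CC, C->BB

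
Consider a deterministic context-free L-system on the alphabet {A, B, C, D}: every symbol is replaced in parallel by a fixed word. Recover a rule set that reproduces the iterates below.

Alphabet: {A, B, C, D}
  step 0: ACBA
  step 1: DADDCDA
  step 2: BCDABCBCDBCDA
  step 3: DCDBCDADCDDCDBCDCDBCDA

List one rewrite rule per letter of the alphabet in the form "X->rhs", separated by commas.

  step 2 ⇒ step 3: BCDABCBCDBCDA ⇒ DC·D·BC·DA·DC·D·DC·D·BC·DC·D·BC·DA
    A ↦ DA
    B ↦ DC
    C ↦ D
    D ↦ BC

A->DA, B->DC, C->D, D->BC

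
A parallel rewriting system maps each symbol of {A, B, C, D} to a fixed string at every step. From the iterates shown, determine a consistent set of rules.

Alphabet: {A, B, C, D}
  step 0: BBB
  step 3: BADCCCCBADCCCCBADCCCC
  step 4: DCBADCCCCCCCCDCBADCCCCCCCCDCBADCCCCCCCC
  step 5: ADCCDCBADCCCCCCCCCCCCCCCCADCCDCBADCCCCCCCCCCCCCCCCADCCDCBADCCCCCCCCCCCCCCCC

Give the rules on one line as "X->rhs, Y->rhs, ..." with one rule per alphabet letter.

A->B, B->DC, C->CC, D->AD

  step 4 ⇒ step 5: DCBADCCCCCCCCDCBADCCCCCCCCDCBADCCCCCCCC ⇒ AD·CC·DC·B·AD·CC·CC·CC·CC·CC·CC·CC·CC·AD·CC·DC·B·AD·CC·CC·CC·CC·CC·CC·CC·CC·AD·CC·DC·B·AD·CC·CC·CC·CC·CC·CC·CC·CC
    A ↦ B
    B ↦ DC
    C ↦ CC
    D ↦ AD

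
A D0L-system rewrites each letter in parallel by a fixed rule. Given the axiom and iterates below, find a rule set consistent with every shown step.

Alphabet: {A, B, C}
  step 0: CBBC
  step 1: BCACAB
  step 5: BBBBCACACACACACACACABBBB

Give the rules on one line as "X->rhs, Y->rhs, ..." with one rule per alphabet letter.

A->B, B->CA, C->B

  step 0 ⇒ step 1: CBBC ⇒ B·CA·CA·B
    B ↦ CA
    C ↦ B
    A ↦ B  (constrained at step 1)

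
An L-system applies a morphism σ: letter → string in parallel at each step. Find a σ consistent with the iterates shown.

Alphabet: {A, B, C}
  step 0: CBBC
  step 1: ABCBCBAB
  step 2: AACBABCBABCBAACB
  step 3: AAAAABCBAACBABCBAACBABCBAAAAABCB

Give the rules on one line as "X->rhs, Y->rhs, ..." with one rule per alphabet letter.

A->AA, B->CB, C->AB

  step 2 ⇒ step 3: AACBABCBABCBAACB ⇒ AA·AA·AB·CB·AA·CB·AB·CB·AA·CB·AB·CB·AA·AA·AB·CB
    A ↦ AA
    B ↦ CB
    C ↦ AB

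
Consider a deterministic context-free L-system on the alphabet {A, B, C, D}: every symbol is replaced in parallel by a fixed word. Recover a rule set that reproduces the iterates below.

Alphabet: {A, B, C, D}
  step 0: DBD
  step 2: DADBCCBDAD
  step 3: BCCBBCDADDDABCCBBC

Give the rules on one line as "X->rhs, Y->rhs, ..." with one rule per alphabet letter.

  step 2 ⇒ step 3: DADBCCBDAD ⇒ BC·CB·BC·DA·D·D·DA·BC·CB·BC
    A ↦ CB
    B ↦ DA
    C ↦ D
    D ↦ BC

A->CB, B->DA, C->D, D->BC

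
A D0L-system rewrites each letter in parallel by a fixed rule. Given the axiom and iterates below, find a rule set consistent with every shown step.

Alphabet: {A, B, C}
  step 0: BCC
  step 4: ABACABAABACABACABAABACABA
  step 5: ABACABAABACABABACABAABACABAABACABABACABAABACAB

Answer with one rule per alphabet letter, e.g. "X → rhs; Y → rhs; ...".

A->AB, B->AC, C->A

  step 4 ⇒ step 5: ABACABAABACABACABAABACABA ⇒ AB·AC·AB·A·AB·AC·AB·AB·AC·AB·A·AB·AC·AB·A·AB·AC·AB·AB·AC·AB·A·AB·AC·AB
    A ↦ AB
    B ↦ AC
    C ↦ A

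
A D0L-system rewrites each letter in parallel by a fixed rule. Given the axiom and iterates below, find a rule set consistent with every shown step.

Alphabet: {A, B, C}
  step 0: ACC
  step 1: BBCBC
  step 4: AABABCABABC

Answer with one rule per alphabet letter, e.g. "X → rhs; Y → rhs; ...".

  step 0 ⇒ step 1: ACC ⇒ B·BC·BC
    A ↦ B
    C ↦ BC
    B ↦ A  (constrained at step 1)

A->B, B->A, C->BC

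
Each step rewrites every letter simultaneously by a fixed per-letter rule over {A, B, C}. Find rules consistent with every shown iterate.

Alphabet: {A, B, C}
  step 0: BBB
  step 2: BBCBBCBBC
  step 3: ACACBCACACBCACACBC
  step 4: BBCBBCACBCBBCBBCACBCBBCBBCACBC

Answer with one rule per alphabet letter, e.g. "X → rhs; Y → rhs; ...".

  step 3 ⇒ step 4: ACACBCACACBCACACBC ⇒ B·BC·B·BC·AC·BC·B·BC·B·BC·AC·BC·B·BC·B·BC·AC·BC
    A ↦ B
    B ↦ AC
    C ↦ BC

A->B, B->AC, C->BC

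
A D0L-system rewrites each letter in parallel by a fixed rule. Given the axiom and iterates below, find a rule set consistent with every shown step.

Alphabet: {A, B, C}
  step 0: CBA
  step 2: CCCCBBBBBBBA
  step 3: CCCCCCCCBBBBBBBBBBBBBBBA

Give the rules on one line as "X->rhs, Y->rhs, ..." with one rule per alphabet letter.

A->BA, B->BB, C->CC

  step 2 ⇒ step 3: CCCCBBBBBBBA ⇒ CC·CC·CC·CC·BB·BB·BB·BB·BB·BB·BB·BA
    A ↦ BA
    B ↦ BB
    C ↦ CC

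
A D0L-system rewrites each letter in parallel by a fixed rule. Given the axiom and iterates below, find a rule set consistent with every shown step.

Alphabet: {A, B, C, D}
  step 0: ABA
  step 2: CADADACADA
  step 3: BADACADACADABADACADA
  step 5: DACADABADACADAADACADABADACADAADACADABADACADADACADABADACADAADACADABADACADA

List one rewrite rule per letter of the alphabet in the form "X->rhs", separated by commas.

A->DA, B->A, C->BA, D->CA

  step 2 ⇒ step 3: CADADACADA ⇒ BA·DA·CA·DA·CA·DA·BA·DA·CA·DA
    A ↦ DA
    C ↦ BA
    D ↦ CA
    B ↦ A  (constrained at step 0)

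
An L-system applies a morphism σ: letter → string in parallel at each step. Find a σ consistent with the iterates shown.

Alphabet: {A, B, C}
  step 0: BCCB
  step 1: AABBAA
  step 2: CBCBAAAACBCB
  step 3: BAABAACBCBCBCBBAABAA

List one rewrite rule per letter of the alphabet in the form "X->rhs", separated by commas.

A->CB, B->AA, C->B

  step 2 ⇒ step 3: CBCBAAAACBCB ⇒ B·AA·B·AA·CB·CB·CB·CB·B·AA·B·AA
    A ↦ CB
    B ↦ AA
    C ↦ B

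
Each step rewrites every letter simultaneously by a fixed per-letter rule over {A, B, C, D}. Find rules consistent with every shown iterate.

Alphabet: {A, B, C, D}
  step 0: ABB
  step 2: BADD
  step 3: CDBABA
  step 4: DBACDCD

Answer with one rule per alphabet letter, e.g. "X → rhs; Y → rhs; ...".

  step 3 ⇒ step 4: CDBABA ⇒ D·BA·C·D·C·D
    A ↦ D
    B ↦ C
    C ↦ D
    D ↦ BA

A->D, B->C, C->D, D->BA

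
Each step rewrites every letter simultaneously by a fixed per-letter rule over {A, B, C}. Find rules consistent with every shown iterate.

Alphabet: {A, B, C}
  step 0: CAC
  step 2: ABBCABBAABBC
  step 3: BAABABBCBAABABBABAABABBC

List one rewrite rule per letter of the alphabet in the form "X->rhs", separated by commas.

A->BA, B->AB, C->BC

  step 2 ⇒ step 3: ABBCABBAABBC ⇒ BA·AB·AB·BC·BA·AB·AB·BA·BA·AB·AB·BC
    A ↦ BA
    B ↦ AB
    C ↦ BC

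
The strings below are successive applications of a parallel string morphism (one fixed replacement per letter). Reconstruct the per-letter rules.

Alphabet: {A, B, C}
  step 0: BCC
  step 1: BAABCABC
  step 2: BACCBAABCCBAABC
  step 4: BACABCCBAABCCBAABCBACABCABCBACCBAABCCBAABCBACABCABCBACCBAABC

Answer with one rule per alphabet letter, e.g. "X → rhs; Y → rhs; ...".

  step 1 ⇒ step 2: BAABCABC ⇒ BA·C·C·BA·ABC·C·BA·ABC
    A ↦ C
    B ↦ BA
    C ↦ ABC

A->C, B->BA, C->ABC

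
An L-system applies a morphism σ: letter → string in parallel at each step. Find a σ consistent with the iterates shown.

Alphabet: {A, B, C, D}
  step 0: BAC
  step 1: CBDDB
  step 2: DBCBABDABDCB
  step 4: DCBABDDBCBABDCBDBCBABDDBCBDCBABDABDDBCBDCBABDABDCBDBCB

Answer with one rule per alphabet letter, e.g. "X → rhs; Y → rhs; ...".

  step 1 ⇒ step 2: CBDDB ⇒ DB·CB·ABD·ABD·CB
    B ↦ CB
    C ↦ DB
    D ↦ ABD
  step 0 ⇒ step 1: BAC ⇒ CB·D·DB
    A ↦ D

A->D, B->CB, C->DB, D->ABD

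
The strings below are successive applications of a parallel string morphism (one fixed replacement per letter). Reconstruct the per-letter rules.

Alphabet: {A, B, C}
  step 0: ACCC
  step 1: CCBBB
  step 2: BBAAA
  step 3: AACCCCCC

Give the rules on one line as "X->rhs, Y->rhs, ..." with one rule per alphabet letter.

A->CC, B->A, C->B

  step 2 ⇒ step 3: BBAAA ⇒ A·A·CC·CC·CC
    A ↦ CC
    B ↦ A
  step 0 ⇒ step 1: ACCC ⇒ CC·B·B·B
    C ↦ B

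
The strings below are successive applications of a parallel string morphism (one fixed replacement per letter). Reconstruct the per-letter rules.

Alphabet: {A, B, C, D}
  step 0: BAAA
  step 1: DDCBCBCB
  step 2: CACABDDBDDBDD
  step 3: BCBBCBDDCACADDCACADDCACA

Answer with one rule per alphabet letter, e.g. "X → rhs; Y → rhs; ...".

  step 2 ⇒ step 3: CACABDDBDDBDD ⇒ B·CB·B·CB·DD·CA·CA·DD·CA·CA·DD·CA·CA
    A ↦ CB
    B ↦ DD
    C ↦ B
    D ↦ CA

A->CB, B->DD, C->B, D->CA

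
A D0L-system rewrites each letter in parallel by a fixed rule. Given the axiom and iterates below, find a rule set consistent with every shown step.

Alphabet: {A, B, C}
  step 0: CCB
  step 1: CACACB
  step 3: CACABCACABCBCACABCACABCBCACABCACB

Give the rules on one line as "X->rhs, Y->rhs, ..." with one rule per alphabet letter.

A->CAB, B->CB, C->CA

  step 0 ⇒ step 1: CCB ⇒ CA·CA·CB
    B ↦ CB
    C ↦ CA
    A ↦ CAB  (constrained at step 1)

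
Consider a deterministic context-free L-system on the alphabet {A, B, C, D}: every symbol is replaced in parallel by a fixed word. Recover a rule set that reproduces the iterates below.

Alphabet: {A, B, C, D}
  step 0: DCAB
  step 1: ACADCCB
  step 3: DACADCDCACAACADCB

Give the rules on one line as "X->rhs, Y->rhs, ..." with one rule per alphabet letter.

  step 0 ⇒ step 1: DCAB ⇒ ACA·D·C·CB
    A ↦ C
    B ↦ CB
    C ↦ D
    D ↦ ACA

A->C, B->CB, C->D, D->ACA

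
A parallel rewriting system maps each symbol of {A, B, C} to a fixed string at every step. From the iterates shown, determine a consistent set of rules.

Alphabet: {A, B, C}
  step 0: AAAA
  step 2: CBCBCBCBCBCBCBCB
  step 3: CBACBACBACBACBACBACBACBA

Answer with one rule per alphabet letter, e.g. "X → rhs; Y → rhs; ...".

A->CC, B->A, C->CB

  step 2 ⇒ step 3: CBCBCBCBCBCBCBCB ⇒ CB·A·CB·A·CB·A·CB·A·CB·A·CB·A·CB·A·CB·A
    B ↦ A
    C ↦ CB
    A ↦ CC  (constrained at step 0)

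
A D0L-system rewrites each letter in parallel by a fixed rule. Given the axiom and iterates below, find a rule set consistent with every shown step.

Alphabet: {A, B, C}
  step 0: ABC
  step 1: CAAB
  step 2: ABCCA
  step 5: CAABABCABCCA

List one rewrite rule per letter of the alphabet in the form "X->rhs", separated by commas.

  step 1 ⇒ step 2: CAAB ⇒ AB·C·C·A
    A ↦ C
    B ↦ A
    C ↦ AB

A->C, B->A, C->AB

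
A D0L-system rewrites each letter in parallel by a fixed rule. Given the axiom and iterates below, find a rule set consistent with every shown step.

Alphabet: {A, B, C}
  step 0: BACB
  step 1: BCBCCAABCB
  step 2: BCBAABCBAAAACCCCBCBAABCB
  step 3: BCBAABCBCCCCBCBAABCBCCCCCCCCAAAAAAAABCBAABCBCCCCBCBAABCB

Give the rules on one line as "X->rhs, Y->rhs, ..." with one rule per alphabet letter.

  step 2 ⇒ step 3: BCBAABCBAAAACCCCBCBAABCB ⇒ BCB·AA·BCB·CC·CC·BCB·AA·BCB·CC·CC·CC·CC·AA·AA·AA·AA·BCB·AA·BCB·CC·CC·BCB·AA·BCB
    A ↦ CC
    B ↦ BCB
    C ↦ AA

A->CC, B->BCB, C->AA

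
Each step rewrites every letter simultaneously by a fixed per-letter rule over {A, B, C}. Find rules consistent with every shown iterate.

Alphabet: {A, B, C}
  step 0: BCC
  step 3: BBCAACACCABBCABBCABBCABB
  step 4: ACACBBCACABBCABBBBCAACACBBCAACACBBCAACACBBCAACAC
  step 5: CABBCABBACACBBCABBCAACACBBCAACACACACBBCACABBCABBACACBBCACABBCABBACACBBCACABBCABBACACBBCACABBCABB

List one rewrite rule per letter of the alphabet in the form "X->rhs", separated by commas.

A->CA, B->AC, C->BB

  step 4 ⇒ step 5: ACACBBCACABBCABBBBCAACACBBCAACACBBCAACACBBCAACAC ⇒ CA·BB·CA·BB·AC·AC·BB·CA·BB·CA·AC·AC·BB·CA·AC·AC·AC·AC·BB·CA·CA·BB·CA·BB·AC·AC·BB·CA·CA·BB·CA·BB·AC·AC·BB·CA·CA·BB·CA·BB·AC·AC·BB·CA·CA·BB·CA·BB
    A ↦ CA
    B ↦ AC
    C ↦ BB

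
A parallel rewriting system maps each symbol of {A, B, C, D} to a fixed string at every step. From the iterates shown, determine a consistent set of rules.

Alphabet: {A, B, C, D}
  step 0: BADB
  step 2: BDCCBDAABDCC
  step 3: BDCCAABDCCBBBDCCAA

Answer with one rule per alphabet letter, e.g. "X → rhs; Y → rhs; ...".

  step 2 ⇒ step 3: BDCCBDAABDCC ⇒ BD·CC·A·A·BD·CC·B·B·BD·CC·A·A
    A ↦ B
    B ↦ BD
    C ↦ A
    D ↦ CC

A->B, B->BD, C->A, D->CC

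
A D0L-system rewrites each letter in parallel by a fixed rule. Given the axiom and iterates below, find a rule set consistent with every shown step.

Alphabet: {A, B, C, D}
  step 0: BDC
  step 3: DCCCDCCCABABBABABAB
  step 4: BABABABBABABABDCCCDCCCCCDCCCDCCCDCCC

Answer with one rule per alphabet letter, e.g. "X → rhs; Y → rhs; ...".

A->DC, B->CC, C->AB, D->B

  step 3 ⇒ step 4: DCCCDCCCABABBABABAB ⇒ B·AB·AB·AB·B·AB·AB·AB·DC·CC·DC·CC·CC·DC·CC·DC·CC·DC·CC
    A ↦ DC
    B ↦ CC
    C ↦ AB
    D ↦ B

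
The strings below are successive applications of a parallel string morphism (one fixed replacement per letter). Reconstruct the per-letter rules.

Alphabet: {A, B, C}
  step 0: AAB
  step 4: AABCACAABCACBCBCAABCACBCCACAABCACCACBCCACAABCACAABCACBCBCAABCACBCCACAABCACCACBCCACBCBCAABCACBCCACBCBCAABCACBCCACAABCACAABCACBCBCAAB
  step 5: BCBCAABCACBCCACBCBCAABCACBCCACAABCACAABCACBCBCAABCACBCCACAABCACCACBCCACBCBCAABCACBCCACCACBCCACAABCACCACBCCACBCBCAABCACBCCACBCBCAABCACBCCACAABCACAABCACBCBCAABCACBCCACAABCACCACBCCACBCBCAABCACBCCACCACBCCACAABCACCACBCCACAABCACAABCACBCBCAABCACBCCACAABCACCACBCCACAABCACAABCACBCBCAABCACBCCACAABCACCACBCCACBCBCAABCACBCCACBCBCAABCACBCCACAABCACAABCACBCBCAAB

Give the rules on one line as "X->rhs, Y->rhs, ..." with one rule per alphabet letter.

  step 4 ⇒ step 5: AABCACAABCACBCBCAABCACBCCACAABCACCACBCCACAABCACAABCACBCBCAABCACBCCACAABCACCACBCCACBCBCAABCACBCCACBCBCAABCACBCCACAABCACAABCACBCBCAAB ⇒ BC·BC·AAB·CAC·BC·CAC·BC·BC·AAB·CAC·BC·CAC·AAB·CAC·AAB·CAC·BC·BC·AAB·CAC·BC·CAC·AAB·CAC·CAC·BC·CAC·BC·BC·AAB·CAC·BC·CAC·CAC·BC·CAC·AAB·CAC·CAC·BC·CAC·BC·BC·AAB·CAC·BC·CAC·BC·BC·AAB·CAC·BC·CAC·AAB·CAC·AAB·CAC·BC·BC·AAB·CAC·BC·CAC·AAB·CAC·CAC·BC·CAC·BC·BC·AAB·CAC·BC·CAC·CAC·BC·CAC·AAB·CAC·CAC·BC·CAC·AAB·CAC·AAB·CAC·BC·BC·AAB·CAC·BC·CAC·AAB·CAC·CAC·BC·CAC·AAB·CAC·AAB·CAC·BC·BC·AAB·CAC·BC·CAC·AAB·CAC·CAC·BC·CAC·BC·BC·AAB·CAC·BC·CAC·BC·BC·AAB·CAC·BC·CAC·AAB·CAC·AAB·CAC·BC·BC·AAB
    A ↦ BC
    B ↦ AAB
    C ↦ CAC

A->BC, B->AAB, C->CAC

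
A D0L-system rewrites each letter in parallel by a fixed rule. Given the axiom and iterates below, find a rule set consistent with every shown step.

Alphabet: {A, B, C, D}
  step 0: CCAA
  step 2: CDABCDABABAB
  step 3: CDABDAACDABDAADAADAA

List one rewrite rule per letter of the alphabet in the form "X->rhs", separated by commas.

A->D, B->AA, C->CD, D->AB

  step 2 ⇒ step 3: CDABCDABABAB ⇒ CD·AB·D·AA·CD·AB·D·AA·D·AA·D·AA
    A ↦ D
    B ↦ AA
    C ↦ CD
    D ↦ AB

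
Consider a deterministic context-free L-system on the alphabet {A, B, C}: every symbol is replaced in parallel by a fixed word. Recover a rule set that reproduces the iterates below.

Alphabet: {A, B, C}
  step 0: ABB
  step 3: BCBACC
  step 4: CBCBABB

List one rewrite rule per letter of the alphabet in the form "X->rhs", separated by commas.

  step 3 ⇒ step 4: BCBACC ⇒ C·B·C·BA·B·B
    A ↦ BA
    B ↦ C
    C ↦ B

A->BA, B->C, C->B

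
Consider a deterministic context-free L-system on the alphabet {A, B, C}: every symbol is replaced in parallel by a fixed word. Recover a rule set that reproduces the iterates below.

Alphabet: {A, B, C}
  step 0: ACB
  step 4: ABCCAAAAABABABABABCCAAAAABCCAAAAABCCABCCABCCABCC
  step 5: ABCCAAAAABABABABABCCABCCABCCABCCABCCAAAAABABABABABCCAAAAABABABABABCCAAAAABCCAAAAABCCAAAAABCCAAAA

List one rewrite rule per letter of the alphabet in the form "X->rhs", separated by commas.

  step 4 ⇒ step 5: ABCCAAAAABABABABABCCAAAAABCCAAAAABCCABCCABCCABCC ⇒ AB·CC·AA·AA·AB·AB·AB·AB·AB·CC·AB·CC·AB·CC·AB·CC·AB·CC·AA·AA·AB·AB·AB·AB·AB·CC·AA·AA·AB·AB·AB·AB·AB·CC·AA·AA·AB·CC·AA·AA·AB·CC·AA·AA·AB·CC·AA·AA
    A ↦ AB
    B ↦ CC
    C ↦ AA

A->AB, B->CC, C->AA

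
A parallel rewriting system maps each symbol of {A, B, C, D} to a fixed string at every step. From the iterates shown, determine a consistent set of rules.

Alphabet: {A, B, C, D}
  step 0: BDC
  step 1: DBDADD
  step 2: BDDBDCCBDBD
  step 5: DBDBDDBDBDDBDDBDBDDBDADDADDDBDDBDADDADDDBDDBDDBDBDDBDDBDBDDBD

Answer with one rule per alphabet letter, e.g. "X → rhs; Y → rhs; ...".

A->CC, B->D, C->ADD, D->BD

  step 1 ⇒ step 2: DBDADD ⇒ BD·D·BD·CC·BD·BD
    A ↦ CC
    B ↦ D
    D ↦ BD
  step 0 ⇒ step 1: BDC ⇒ D·BD·ADD
    C ↦ ADD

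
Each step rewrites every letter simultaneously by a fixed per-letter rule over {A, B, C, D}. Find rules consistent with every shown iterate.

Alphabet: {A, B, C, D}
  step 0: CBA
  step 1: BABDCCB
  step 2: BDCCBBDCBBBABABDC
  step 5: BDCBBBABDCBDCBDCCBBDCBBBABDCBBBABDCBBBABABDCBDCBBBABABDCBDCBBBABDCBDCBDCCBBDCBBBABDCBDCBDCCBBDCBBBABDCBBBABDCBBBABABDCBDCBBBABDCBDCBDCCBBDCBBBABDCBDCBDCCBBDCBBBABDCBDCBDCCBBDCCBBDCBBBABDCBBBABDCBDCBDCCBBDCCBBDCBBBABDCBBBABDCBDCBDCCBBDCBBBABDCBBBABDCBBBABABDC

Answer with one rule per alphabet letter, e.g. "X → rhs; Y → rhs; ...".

A->CB, B->BDC, C->BA, D->BB

  step 1 ⇒ step 2: BABDCCB ⇒ BDC·CB·BDC·BB·BA·BA·BDC
    A ↦ CB
    B ↦ BDC
    C ↦ BA
    D ↦ BB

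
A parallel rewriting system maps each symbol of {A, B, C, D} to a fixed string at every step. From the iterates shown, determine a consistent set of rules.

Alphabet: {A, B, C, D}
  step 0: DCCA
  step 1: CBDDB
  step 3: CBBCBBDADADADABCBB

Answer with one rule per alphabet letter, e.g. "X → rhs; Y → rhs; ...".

A->B, B->ADA, C->D, D->CB

  step 0 ⇒ step 1: DCCA ⇒ CB·D·D·B
    A ↦ B
    C ↦ D
    D ↦ CB
    B ↦ ADA  (constrained at step 1)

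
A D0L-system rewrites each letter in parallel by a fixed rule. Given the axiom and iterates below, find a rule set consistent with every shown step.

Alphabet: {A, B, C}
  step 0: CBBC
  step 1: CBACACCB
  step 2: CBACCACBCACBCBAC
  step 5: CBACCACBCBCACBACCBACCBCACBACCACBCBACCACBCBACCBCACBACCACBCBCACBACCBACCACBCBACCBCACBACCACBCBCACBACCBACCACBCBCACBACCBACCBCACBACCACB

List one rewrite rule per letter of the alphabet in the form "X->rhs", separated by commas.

  step 1 ⇒ step 2: CBACACCB ⇒ CB·AC·CA·CB·CA·CB·CB·AC
    A ↦ CA
    B ↦ AC
    C ↦ CB

A->CA, B->AC, C->CB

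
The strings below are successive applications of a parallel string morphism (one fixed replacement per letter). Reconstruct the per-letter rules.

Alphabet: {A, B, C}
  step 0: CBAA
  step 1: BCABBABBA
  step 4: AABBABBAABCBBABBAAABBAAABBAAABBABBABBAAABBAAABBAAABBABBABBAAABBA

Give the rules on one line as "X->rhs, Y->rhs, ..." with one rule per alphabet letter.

A->BBA, B->A, C->BC

  step 0 ⇒ step 1: CBAA ⇒ BC·A·BBA·BBA
    A ↦ BBA
    B ↦ A
    C ↦ BC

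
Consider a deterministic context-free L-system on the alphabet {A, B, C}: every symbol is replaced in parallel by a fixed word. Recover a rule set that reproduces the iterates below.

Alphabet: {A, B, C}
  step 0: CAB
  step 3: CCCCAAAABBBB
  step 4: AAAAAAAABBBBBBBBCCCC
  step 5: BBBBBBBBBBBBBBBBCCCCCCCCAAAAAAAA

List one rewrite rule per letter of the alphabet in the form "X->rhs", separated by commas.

A->BB, B->C, C->AA

  step 4 ⇒ step 5: AAAAAAAABBBBBBBBCCCC ⇒ BB·BB·BB·BB·BB·BB·BB·BB·C·C·C·C·C·C·C·C·AA·AA·AA·AA
    A ↦ BB
    B ↦ C
    C ↦ AA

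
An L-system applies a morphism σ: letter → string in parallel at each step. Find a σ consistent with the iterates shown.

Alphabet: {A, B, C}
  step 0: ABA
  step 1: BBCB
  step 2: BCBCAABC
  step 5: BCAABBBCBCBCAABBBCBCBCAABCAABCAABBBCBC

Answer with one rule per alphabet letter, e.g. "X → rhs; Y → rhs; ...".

A->B, B->BC, C->AA

  step 1 ⇒ step 2: BBCB ⇒ BC·BC·AA·BC
    B ↦ BC
    C ↦ AA
  step 0 ⇒ step 1: ABA ⇒ B·BC·B
    A ↦ B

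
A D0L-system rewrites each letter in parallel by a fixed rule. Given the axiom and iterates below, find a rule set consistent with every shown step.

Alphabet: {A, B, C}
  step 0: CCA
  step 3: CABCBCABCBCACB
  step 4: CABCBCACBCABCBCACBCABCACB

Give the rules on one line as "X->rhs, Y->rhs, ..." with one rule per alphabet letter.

  step 3 ⇒ step 4: CABCBCABCBCACB ⇒ CA·B·CB·CA·CB·CA·B·CB·CA·CB·CA·B·CA·CB
    A ↦ B
    B ↦ CB
    C ↦ CA

A->B, B->CB, C->CA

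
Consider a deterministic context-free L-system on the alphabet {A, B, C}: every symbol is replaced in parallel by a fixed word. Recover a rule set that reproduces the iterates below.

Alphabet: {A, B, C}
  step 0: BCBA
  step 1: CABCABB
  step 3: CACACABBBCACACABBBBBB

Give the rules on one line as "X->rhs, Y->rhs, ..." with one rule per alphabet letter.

A->BB, B->CA, C->B

  step 0 ⇒ step 1: BCBA ⇒ CA·B·CA·BB
    A ↦ BB
    B ↦ CA
    C ↦ B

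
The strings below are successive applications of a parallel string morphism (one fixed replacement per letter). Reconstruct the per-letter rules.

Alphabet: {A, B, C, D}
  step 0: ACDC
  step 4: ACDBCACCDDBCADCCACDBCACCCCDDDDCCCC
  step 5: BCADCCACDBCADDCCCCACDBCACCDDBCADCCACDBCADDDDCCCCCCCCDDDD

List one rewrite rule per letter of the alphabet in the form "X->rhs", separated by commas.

A->BCA, B->AC, C->D, D->CC

  step 4 ⇒ step 5: ACDBCACCDDBCADCCACDBCACCCCDDDDCCCC ⇒ BCA·D·CC·AC·D·BCA·D·D·CC·CC·AC·D·BCA·CC·D·D·BCA·D·CC·AC·D·BCA·D·D·D·D·CC·CC·CC·CC·D·D·D·D
    A ↦ BCA
    B ↦ AC
    C ↦ D
    D ↦ CC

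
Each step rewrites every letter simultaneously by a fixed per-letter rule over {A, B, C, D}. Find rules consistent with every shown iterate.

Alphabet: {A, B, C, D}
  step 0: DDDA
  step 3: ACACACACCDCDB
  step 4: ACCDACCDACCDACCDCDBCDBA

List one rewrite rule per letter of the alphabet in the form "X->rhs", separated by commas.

  step 3 ⇒ step 4: ACACACACCDCDB ⇒ AC·CD·AC·CD·AC·CD·AC·CD·CD·B·CD·B·A
    A ↦ AC
    B ↦ A
    C ↦ CD
    D ↦ B

A->AC, B->A, C->CD, D->B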